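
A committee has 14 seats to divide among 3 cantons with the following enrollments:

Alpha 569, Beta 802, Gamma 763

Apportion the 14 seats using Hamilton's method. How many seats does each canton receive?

Alpha 4, Beta 5, Gamma 5

The standard divisor is 2134/14 ≈ 152.429.
Standard quotas: Alpha 3.733, Beta 5.261, Gamma 5.006.
Lower quotas: Alpha 3, Beta 5, Gamma 5 (sum 13, leaving 1 seat).
Remainders in descending order: Alpha 0.733, Beta 0.261, Gamma 0.006.
The surplus seat goes to Alpha.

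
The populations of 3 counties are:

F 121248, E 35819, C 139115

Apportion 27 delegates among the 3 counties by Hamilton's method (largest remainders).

Total 296182; standard divisor 296182/27 ≈ 10969.704.
Standard quotas: F 11.0530, E 3.2653, C 12.6817.
Lower quotas: F 11, E 3, C 12 (sum 26, leaving 1 seat).
Remainders in descending order: C 0.6817, E 0.2653, F 0.0530.
Largest remainder: C receives the extra seat.

F 11, E 3, C 13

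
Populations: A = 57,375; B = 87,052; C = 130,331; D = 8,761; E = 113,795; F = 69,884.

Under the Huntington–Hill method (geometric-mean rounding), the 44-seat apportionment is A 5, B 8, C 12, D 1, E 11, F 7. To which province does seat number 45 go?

Priority for the next seat is population ÷ (√(s·(s+1))).
Priorities: A 10475.194, B 10259.177, C 10434.831, D 6194.963, E 9904.583, F 9338.642.
Highest priority: A.

A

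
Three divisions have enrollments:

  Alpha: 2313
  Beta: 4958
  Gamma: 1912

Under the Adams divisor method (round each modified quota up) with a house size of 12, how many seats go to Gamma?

3

Standard divisor 9183/12 ≈ 765.25; standard quotas: Alpha 3.023, Beta 6.479, Gamma 2.499.
Rounding up gives 4, 7, 3 = 14 seats, so the divisor must be adjusted.
With modified divisor 900: modified quotas Alpha 2.570, Beta 5.509, Gamma 2.124.
Rounding up: Alpha 3, Beta 6, Gamma 3 (total 12).
Gamma receives 3.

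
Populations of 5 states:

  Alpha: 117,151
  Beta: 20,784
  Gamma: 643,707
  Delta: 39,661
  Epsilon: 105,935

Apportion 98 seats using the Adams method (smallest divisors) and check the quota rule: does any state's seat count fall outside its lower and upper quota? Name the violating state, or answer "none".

Gamma

Standard quotas: Alpha 12.382, Beta 2.197, Gamma 68.034, Delta 4.192, Epsilon 11.196.
Adams allocation: Alpha 13, Beta 3, Gamma 66, Delta 5, Epsilon 11.
Gamma has quota 68.034 (lower 68, upper 69) but receives 66 — outside the quota interval.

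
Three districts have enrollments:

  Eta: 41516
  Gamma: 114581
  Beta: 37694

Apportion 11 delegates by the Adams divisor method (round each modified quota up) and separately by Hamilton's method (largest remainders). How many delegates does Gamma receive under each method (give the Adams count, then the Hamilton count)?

6 and 7

Adams: Eta 3, Gamma 6, Beta 2.
Hamilton: Eta 2, Gamma 7, Beta 2.
Gamma gets 6 under Adams and 7 under Hamilton.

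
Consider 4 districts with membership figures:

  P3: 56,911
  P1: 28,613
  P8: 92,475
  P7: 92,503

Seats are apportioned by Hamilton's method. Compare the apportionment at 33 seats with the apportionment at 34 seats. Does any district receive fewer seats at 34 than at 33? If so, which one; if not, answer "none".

At 33 seats: P3 7, P1 4, P8 11, P7 11.
At 34 seats: P3 7, P1 3, P8 12, P7 12.
P1 drops from 4 to 3.

P1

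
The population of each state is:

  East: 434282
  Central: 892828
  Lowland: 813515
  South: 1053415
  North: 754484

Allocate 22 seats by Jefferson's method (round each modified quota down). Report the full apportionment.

Standard divisor 3948524/22 ≈ 179478.364; standard quotas: East 2.420, Central 4.975, Lowland 4.533, South 5.869, North 4.204.
Rounding down gives 2, 4, 4, 5, 4 = 19 seats, so the divisor must be adjusted.
With modified divisor 156800: modified quotas East 2.770, Central 5.694, Lowland 5.188, South 6.718, North 4.812.
Rounding down: East 2, Central 5, Lowland 5, South 6, North 4 (total 22).

East=2; Central=5; Lowland=5; South=6; North=4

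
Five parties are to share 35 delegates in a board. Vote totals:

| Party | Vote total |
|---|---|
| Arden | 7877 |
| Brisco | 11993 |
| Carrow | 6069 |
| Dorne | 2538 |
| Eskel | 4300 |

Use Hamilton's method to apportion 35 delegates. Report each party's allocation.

Standard divisor: 32777 ÷ 35 ≈ 936.486.
Standard quotas: Arden 8.4112, Brisco 12.8064, Carrow 6.4806, Dorne 2.7101, Eskel 4.5916.
Lower quotas: Arden 8, Brisco 12, Carrow 6, Dorne 2, Eskel 4 (sum 32, leaving 3 seats).
Remainders in descending order: Brisco 0.8064, Dorne 0.7101, Eskel 0.5916, Carrow 0.4806, Arden 0.4112.
The surplus seats go to Brisco, Dorne, Eskel.

Arden: 8, Brisco: 13, Carrow: 6, Dorne: 3, Eskel: 5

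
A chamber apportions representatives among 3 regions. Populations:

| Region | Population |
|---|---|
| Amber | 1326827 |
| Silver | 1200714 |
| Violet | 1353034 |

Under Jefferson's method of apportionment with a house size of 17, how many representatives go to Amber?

6

Standard divisor 3880575/17 ≈ 228269.118; standard quotas: Amber 5.813, Silver 5.260, Violet 5.927.
Rounding down gives 5, 5, 5 = 15 seats, so the divisor must be adjusted.
With modified divisor 210600: modified quotas Amber 6.300, Silver 5.701, Violet 6.425.
Rounding down: Amber 6, Silver 5, Violet 6 (total 17).
Amber receives 6.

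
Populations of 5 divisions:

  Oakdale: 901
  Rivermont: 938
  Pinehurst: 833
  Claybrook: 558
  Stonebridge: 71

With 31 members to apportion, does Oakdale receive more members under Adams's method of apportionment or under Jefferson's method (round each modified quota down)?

Adams: Oakdale 8, Rivermont 9, Pinehurst 8, Claybrook 5, Stonebridge 1.
Jefferson: Oakdale 9, Rivermont 9, Pinehurst 8, Claybrook 5, Stonebridge 0.
Oakdale gets 8 under Adams and 9 under Jefferson.

Jefferson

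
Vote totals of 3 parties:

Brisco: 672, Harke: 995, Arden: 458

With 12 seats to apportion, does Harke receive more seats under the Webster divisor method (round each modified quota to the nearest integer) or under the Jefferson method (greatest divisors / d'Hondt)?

Jefferson

Webster: Brisco 4, Harke 5, Arden 3.
Jefferson: Brisco 4, Harke 6, Arden 2.
Harke gets 5 under Webster and 6 under Jefferson.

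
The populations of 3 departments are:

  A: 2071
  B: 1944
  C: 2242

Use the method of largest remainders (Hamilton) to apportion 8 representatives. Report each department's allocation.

Total 6257; standard divisor 6257/8 ≈ 782.125.
Standard quotas: A 2.648, B 2.486, C 2.867.
Lower quotas: A 2, B 2, C 2 (sum 6, leaving 2 seats).
Remainders in descending order: C 0.867, A 0.648, B 0.486.
The surplus seats go to C, A.

A=3, B=2, C=3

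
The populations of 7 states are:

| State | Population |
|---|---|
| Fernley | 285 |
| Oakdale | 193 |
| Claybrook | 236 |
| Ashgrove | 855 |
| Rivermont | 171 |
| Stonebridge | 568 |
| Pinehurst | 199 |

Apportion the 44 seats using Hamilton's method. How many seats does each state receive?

Total 2507; standard divisor 2507/44 ≈ 56.977.
Standard quotas: Fernley 5.002, Oakdale 3.387, Claybrook 4.142, Ashgrove 15.006, Rivermont 3.001, Stonebridge 9.969, Pinehurst 3.493.
Lower quotas: Fernley 5, Oakdale 3, Claybrook 4, Ashgrove 15, Rivermont 3, Stonebridge 9, Pinehurst 3 (sum 42, leaving 2 seats).
Remainders in descending order: Stonebridge 0.969, Pinehurst 0.493, Oakdale 0.387, Claybrook 0.142, Ashgrove 0.006, Fernley 0.002, Rivermont 0.001.
The surplus seats go to Stonebridge, Pinehurst.

Fernley=5, Oakdale=3, Claybrook=4, Ashgrove=15, Rivermont=3, Stonebridge=10, Pinehurst=4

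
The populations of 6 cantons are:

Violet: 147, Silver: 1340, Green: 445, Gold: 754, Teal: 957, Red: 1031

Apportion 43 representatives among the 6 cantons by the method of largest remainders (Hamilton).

Total 4674; standard divisor 4674/43 ≈ 108.698.
Standard quotas: Violet 1.352, Silver 12.328, Green 4.094, Gold 6.937, Teal 8.804, Red 9.485.
Lower quotas: Violet 1, Silver 12, Green 4, Gold 6, Teal 8, Red 9 (sum 40, leaving 3 seats).
Remainders in descending order: Gold 0.937, Teal 0.804, Red 0.485, Violet 0.352, Silver 0.328, Green 0.094.
Largest remainders: Gold, Teal, Red receive the extra seats.

Violet: 1, Silver: 12, Green: 4, Gold: 7, Teal: 9, Red: 10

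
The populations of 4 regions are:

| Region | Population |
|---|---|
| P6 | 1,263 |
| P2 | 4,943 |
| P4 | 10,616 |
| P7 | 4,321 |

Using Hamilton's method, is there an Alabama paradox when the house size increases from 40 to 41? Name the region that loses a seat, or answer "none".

P6

At 40 seats: P6 3, P2 9, P4 20, P7 8.
At 41 seats: P6 2, P2 10, P4 21, P7 8.
P6 drops from 3 to 2.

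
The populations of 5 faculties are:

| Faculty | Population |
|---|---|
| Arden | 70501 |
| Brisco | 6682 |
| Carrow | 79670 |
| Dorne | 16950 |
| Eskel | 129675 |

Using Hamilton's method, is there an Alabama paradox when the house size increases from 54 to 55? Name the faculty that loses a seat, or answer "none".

none

At 54 seats: Arden 13, Brisco 1, Carrow 14, Dorne 3, Eskel 23.
At 55 seats: Arden 13, Brisco 1, Carrow 14, Dorne 3, Eskel 24.
No faculty's allocation decreased.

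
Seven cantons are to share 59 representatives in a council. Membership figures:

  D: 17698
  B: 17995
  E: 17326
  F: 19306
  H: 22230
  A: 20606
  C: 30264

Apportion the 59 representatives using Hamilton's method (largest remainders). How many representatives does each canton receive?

D: 7, B: 7, E: 7, F: 8, H: 9, A: 9, C: 12

Total 145425; standard divisor 145425/59 ≈ 2464.831.
Standard quotas: D 7.1802, B 7.3007, E 7.0293, F 7.8326, H 9.0189, A 8.3600, C 12.2783.
Lower quotas: D 7, B 7, E 7, F 7, H 9, A 8, C 12 (sum 57, leaving 2 seats).
Remainders in descending order: F 0.8326, A 0.3600, B 0.3007, C 0.2783, D 0.1802, E 0.0293, H 0.0189.
The surplus seats go to F, A.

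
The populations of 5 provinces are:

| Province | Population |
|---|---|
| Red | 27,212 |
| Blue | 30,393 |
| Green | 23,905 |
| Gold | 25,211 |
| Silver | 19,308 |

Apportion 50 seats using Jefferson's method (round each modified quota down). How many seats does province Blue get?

Standard divisor 126029/50 ≈ 2520.58; standard quotas: Red 10.796, Blue 12.058, Green 9.484, Gold 10.002, Silver 7.660.
Rounding down gives 10, 12, 9, 10, 7 = 48 seats, so the divisor must be adjusted.
With modified divisor 2400: modified quotas Red 11.338, Blue 12.664, Green 9.960, Gold 10.505, Silver 8.045.
Rounding down: Red 11, Blue 12, Green 9, Gold 10, Silver 8 (total 50).
Blue receives 12.

12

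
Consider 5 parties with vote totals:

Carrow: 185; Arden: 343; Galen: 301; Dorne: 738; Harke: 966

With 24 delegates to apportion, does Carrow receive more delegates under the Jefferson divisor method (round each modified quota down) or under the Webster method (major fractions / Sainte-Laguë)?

Webster

Jefferson: Carrow 1, Arden 3, Galen 3, Dorne 7, Harke 10.
Webster: Carrow 2, Arden 3, Galen 3, Dorne 7, Harke 9.
Carrow gets 1 under Jefferson and 2 under Webster.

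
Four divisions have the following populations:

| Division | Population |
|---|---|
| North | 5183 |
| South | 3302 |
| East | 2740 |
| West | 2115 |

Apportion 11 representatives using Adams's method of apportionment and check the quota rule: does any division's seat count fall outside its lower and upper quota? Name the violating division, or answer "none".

Standard quotas: North 4.274, South 2.723, East 2.259, West 1.744.
Adams allocation: North 4, South 3, East 2, West 2.
Every allocation lies between the lower and upper quota.

none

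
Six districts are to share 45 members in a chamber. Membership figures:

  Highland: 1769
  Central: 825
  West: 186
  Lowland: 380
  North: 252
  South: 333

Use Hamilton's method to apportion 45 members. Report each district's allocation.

The standard divisor is 3745/45 ≈ 83.222.
Standard quotas: Highland 21.256, Central 9.913, West 2.235, Lowland 4.566, North 3.028, South 4.001.
Lower quotas: Highland 21, Central 9, West 2, Lowland 4, North 3, South 4 (sum 43, leaving 2 seats).
Remainders in descending order: Central 0.913, Lowland 0.566, Highland 0.256, West 0.235, North 0.028, South 0.001.
Largest remainders: Central, Lowland receive the extra seats.

Highland=21, Central=10, West=2, Lowland=5, North=3, South=4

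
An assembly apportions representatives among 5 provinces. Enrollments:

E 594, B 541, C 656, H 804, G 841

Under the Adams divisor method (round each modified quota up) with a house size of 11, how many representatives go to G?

Standard divisor 3436/11 ≈ 312.364; standard quotas: E 1.902, B 1.732, C 2.100, H 2.574, G 2.692.
Rounding up gives 2, 2, 3, 3, 3 = 13 seats, so the divisor must be adjusted.
With modified divisor 410: modified quotas E 1.449, B 1.320, C 1.600, H 1.961, G 2.051.
Rounding up: E 2, B 2, C 2, H 2, G 3 (total 11).
G receives 3.

3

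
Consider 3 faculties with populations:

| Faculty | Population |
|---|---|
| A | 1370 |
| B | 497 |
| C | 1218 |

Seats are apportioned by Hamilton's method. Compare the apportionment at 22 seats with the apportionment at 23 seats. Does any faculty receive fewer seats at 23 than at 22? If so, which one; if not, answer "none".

At 22 seats: A 10, B 3, C 9.
At 23 seats: A 10, B 4, C 9.
No faculty's allocation decreased.

none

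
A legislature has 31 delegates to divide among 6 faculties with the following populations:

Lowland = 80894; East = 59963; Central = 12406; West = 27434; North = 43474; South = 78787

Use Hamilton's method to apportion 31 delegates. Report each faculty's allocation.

Total 302958; standard divisor 302958/31 ≈ 9772.839.
Standard quotas: Lowland 8.2774, East 6.1357, Central 1.2694, West 2.8072, North 4.4485, South 8.0618.
Lower quotas: Lowland 8, East 6, Central 1, West 2, North 4, South 8 (sum 29, leaving 2 seats).
Remainders in descending order: West 0.8072, North 0.4485, Lowland 0.2774, Central 0.2694, East 0.1357, South 0.0618.
Largest remainders: West, North receive the extra seats.

Lowland: 8, East: 6, Central: 1, West: 3, North: 5, South: 8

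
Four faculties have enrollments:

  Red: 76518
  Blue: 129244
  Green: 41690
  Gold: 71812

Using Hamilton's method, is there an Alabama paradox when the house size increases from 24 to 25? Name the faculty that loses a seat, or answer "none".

At 24 seats: Red 6, Blue 10, Green 3, Gold 5.
At 25 seats: Red 6, Blue 10, Green 3, Gold 6.
No faculty's allocation decreased.

none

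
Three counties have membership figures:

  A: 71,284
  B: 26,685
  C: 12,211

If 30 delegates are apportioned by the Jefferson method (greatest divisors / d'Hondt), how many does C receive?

3

Standard divisor 110180/30 ≈ 3672.667; standard quotas: A 19.409, B 7.266, C 3.325.
Rounding down gives 19, 7, 3 = 29 seats, so the divisor must be adjusted.
With modified divisor 3500: modified quotas A 20.367, B 7.624, C 3.489.
Rounding down: A 20, B 7, C 3 (total 30).
C receives 3.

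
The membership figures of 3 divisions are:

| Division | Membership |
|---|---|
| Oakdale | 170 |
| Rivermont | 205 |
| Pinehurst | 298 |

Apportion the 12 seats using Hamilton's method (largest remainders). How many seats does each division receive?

Oakdale: 3; Rivermont: 4; Pinehurst: 5

Total 673; standard divisor 673/12 ≈ 56.083.
Standard quotas: Oakdale 3.031, Rivermont 3.655, Pinehurst 5.314.
Lower quotas: Oakdale 3, Rivermont 3, Pinehurst 5 (sum 11, leaving 1 seat).
Remainders in descending order: Rivermont 0.655, Pinehurst 0.314, Oakdale 0.031.
The surplus seat goes to Rivermont.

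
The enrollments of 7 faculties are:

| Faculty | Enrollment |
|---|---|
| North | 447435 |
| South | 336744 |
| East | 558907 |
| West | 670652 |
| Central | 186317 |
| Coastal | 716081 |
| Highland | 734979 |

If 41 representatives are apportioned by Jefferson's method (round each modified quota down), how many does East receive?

6

Standard divisor 3651115/41 ≈ 89051.585; standard quotas: North 5.024, South 3.781, East 6.276, West 7.531, Central 2.092, Coastal 8.041, Highland 8.253.
Rounding down gives 5, 3, 6, 7, 2, 8, 8 = 39 seats, so the divisor must be adjusted.
With modified divisor 82700: modified quotas North 5.410, South 4.072, East 6.758, West 8.109, Central 2.253, Coastal 8.659, Highland 8.887.
Rounding down: North 5, South 4, East 6, West 8, Central 2, Coastal 8, Highland 8 (total 41).
East receives 6.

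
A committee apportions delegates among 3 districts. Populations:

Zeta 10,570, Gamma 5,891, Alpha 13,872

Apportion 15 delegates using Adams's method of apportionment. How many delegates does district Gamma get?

Standard divisor 30333/15 ≈ 2022.2; standard quotas: Zeta 5.227, Gamma 2.913, Alpha 6.860.
Rounding up gives 6, 3, 7 = 16 seats, so the divisor must be adjusted.
With modified divisor 2200: modified quotas Zeta 4.805, Gamma 2.678, Alpha 6.305.
Rounding up: Zeta 5, Gamma 3, Alpha 7 (total 15).
Gamma receives 3.

3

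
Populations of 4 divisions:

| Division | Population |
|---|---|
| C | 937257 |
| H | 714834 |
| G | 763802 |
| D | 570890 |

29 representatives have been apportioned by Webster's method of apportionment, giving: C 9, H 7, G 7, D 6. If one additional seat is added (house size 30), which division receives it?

G

Priority for the next seat is population ÷ (current seats + 0.5).
Priorities: C 98658.632, H 95311.200, G 101840.267, D 87829.231.
Highest priority: G.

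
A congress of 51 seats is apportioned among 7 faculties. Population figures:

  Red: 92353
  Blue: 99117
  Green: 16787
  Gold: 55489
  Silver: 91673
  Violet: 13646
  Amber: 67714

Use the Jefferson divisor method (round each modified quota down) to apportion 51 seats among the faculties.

Red 11, Blue 12, Green 2, Gold 6, Silver 11, Violet 1, Amber 8

Standard divisor 436779/51 ≈ 8564.294; standard quotas: Red 10.783, Blue 11.573, Green 1.960, Gold 6.479, Silver 10.704, Violet 1.593, Amber 7.907.
Rounding down gives 10, 11, 1, 6, 10, 1, 7 = 46 seats, so the divisor must be adjusted.
With modified divisor 8100: modified quotas Red 11.402, Blue 12.237, Green 2.072, Gold 6.850, Silver 11.318, Violet 1.685, Amber 8.360.
Rounding down: Red 11, Blue 12, Green 2, Gold 6, Silver 11, Violet 1, Amber 8 (total 51).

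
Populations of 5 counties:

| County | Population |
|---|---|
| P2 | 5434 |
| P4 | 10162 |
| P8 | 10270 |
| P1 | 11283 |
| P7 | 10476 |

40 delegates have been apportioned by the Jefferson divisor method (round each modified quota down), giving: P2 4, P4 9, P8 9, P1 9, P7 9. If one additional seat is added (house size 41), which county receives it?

P1

Priority for the next seat is population ÷ (current seats + 1).
Priorities: P2 1086.800, P4 1016.200, P8 1027.000, P1 1128.300, P7 1047.600.
Highest priority: P1.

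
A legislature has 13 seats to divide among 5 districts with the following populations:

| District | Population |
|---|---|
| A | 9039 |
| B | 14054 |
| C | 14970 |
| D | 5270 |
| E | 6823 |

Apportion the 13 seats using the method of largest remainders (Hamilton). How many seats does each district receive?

A: 2; B: 4; C: 4; D: 1; E: 2

The standard divisor is 50156/13 ≈ 3858.154.
Standard quotas: A 2.3428, B 3.6427, C 3.8801, D 1.3659, E 1.7685.
Lower quotas: A 2, B 3, C 3, D 1, E 1 (sum 10, leaving 3 seats).
Remainders in descending order: C 0.8801, E 0.7685, B 0.6427, D 0.3659, A 0.3428.
Largest remainders: C, E, B receive the extra seats.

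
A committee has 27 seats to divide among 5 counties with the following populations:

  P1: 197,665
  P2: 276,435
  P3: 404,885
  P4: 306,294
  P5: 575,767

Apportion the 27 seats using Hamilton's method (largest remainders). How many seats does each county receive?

The standard divisor is 1761046/27 ≈ 65223.926.
Standard quotas: P1 3.0306, P2 4.2382, P3 6.2076, P4 4.6960, P5 8.8275.
Lower quotas: P1 3, P2 4, P3 6, P4 4, P5 8 (sum 25, leaving 2 seats).
Remainders in descending order: P5 0.8275, P4 0.6960, P2 0.2382, P3 0.2076, P1 0.0306.
Largest remainders: P5, P4 receive the extra seats.

P1 3; P2 4; P3 6; P4 5; P5 9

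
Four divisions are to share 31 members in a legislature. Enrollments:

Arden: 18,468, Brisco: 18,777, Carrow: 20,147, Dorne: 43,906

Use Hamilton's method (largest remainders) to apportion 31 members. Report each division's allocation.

The standard divisor is 101298/31 ≈ 3267.677.
Standard quotas: Arden 5.6517, Brisco 5.7463, Carrow 6.1655, Dorne 13.4365.
Lower quotas: Arden 5, Brisco 5, Carrow 6, Dorne 13 (sum 29, leaving 2 seats).
Remainders in descending order: Brisco 0.7463, Arden 0.6517, Dorne 0.4365, Carrow 0.1655.
Largest remainders: Brisco, Arden receive the extra seats.

Arden 6, Brisco 6, Carrow 6, Dorne 13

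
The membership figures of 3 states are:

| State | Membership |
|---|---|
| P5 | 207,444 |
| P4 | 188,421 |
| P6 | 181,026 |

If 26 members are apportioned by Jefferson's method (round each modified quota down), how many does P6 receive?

8

Standard divisor 576891/26 ≈ 22188.115; standard quotas: P5 9.349, P4 8.492, P6 8.159.
Rounding down gives 9, 8, 8 = 25 seats, so the divisor must be adjusted.
With modified divisor 20800: modified quotas P5 9.973, P4 9.059, P6 8.703.
Rounding down: P5 9, P4 9, P6 8 (total 26).
P6 receives 8.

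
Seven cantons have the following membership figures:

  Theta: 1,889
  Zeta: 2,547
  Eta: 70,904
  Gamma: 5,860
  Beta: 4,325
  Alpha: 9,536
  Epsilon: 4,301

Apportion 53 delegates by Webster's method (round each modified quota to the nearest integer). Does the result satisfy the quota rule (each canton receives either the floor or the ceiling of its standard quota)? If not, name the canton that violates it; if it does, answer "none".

Standard quotas: Theta 1.008, Zeta 1.359, Eta 37.820, Gamma 3.126, Beta 2.307, Alpha 5.087, Epsilon 2.294.
Webster allocation: Theta 1, Zeta 1, Eta 39, Gamma 3, Beta 2, Alpha 5, Epsilon 2.
Eta has quota 37.820 (lower 37, upper 38) but receives 39 — outside the quota interval.

Eta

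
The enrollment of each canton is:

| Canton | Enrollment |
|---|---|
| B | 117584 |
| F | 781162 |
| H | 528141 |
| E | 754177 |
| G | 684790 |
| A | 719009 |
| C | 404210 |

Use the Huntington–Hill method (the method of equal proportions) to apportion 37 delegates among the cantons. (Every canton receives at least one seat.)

With divisor 108305: modified quotas B 1.086, F 7.213, H 4.876, E 6.963, G 6.323, A 6.639, C 3.732.
Geometric-mean thresholds: B √(1·2)=1.414, F √(7·8)=7.483, H √(4·5)=4.472, E √(6·7)=6.481, G √(6·7)=6.481, A √(6·7)=6.481, C √(3·4)=3.464.
Each quota rounded against its threshold gives B 1, F 7, H 5, E 7, G 6, A 7, C 4 (total 37).

B: 1, F: 7, H: 5, E: 7, G: 6, A: 7, C: 4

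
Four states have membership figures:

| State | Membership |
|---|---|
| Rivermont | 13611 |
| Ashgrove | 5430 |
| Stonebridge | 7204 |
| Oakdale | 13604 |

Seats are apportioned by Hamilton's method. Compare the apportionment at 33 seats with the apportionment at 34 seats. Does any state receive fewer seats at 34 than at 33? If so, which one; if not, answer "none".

none

At 33 seats: Rivermont 11, Ashgrove 5, Stonebridge 6, Oakdale 11.
At 34 seats: Rivermont 12, Ashgrove 5, Stonebridge 6, Oakdale 11.
No state's allocation decreased.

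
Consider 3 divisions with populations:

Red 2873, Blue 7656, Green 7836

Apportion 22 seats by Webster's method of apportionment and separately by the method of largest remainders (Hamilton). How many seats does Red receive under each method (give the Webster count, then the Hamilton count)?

Webster: Red 3, Blue 9, Green 10.
Hamilton: Red 4, Blue 9, Green 9.
Red gets 3 under Webster and 4 under Hamilton.

3 and 4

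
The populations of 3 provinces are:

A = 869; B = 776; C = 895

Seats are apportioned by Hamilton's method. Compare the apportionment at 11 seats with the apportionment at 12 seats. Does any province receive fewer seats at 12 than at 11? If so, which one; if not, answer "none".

At 11 seats: A 4, B 3, C 4.
At 12 seats: A 4, B 4, C 4.
No province's allocation decreased.

none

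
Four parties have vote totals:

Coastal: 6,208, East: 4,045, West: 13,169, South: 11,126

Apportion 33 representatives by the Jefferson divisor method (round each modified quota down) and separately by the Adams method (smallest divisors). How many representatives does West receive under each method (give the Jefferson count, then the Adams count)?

Jefferson: Coastal 6, East 3, West 13, South 11.
Adams: Coastal 6, East 4, West 12, South 11.
West gets 13 under Jefferson and 12 under Adams.

13 and 12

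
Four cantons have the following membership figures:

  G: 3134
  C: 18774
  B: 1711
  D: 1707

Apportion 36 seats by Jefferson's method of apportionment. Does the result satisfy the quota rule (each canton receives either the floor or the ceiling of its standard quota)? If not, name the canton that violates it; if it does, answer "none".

C

Standard quotas: G 4.455, C 26.687, B 2.432, D 2.426.
Jefferson allocation: G 4, C 28, B 2, D 2.
C has quota 26.687 (lower 26, upper 27) but receives 28 — outside the quota interval.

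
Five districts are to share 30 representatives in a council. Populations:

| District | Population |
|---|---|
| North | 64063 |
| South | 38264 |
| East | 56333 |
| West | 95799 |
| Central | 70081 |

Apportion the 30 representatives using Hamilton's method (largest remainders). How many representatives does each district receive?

The standard divisor is 324540/30 = 10818.
Standard quotas: North 5.9219, South 3.5371, East 5.2073, West 8.8555, Central 6.4782.
Lower quotas: North 5, South 3, East 5, West 8, Central 6 (sum 27, leaving 3 seats).
Remainders in descending order: North 0.9219, West 0.8555, South 0.5371, Central 0.4782, East 0.2073.
The surplus seats go to North, West, South.

North=6, South=4, East=5, West=9, Central=6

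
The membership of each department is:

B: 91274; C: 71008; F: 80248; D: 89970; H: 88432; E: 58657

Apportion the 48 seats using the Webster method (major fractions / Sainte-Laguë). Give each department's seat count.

Standard divisor 479589/48 ≈ 9991.438; standard quotas: B 9.135, C 7.107, F 8.032, D 9.005, H 8.851, E 5.871.
Rounding to the nearest integer gives B 9, C 7, F 8, D 9, H 9, E 6 — total 48, matching the house size, so no adjustment is needed.

B 9; C 7; F 8; D 9; H 9; E 6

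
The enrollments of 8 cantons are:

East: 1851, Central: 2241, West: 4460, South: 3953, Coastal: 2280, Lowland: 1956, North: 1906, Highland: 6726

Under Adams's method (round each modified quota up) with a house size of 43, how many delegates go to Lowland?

Standard divisor 25373/43 ≈ 590.07; standard quotas: East 3.137, Central 3.798, West 7.558, South 6.699, Coastal 3.864, Lowland 3.315, North 3.230, Highland 11.399.
Rounding up gives 4, 4, 8, 7, 4, 4, 4, 12 = 47 seats, so the divisor must be adjusted.
With modified divisor 640: modified quotas East 2.892, Central 3.502, West 6.969, South 6.177, Coastal 3.562, Lowland 3.056, North 2.978, Highland 10.509.
Rounding up: East 3, Central 4, West 7, South 7, Coastal 4, Lowland 4, North 3, Highland 11 (total 43).
Lowland receives 4.

4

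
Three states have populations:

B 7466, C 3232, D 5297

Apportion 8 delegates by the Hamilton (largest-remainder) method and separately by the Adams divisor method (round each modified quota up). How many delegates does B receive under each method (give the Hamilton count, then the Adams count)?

Hamilton: B 4, C 1, D 3.
Adams: B 3, C 2, D 3.
B gets 4 under Hamilton and 3 under Adams.

4 and 3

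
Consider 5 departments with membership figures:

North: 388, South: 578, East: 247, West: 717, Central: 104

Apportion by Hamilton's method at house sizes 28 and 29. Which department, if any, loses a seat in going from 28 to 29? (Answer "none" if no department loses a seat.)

Central

At 28 seats: North 5, South 8, East 3, West 10, Central 2.
At 29 seats: North 6, South 8, East 4, West 10, Central 1.
Central drops from 2 to 1.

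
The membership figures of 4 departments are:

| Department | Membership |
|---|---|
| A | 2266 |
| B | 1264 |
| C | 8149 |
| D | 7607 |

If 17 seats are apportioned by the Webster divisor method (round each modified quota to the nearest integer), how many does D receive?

7

Standard divisor 19286/17 ≈ 1134.471; standard quotas: A 1.997, B 1.114, C 7.183, D 6.705.
Rounding to the nearest integer gives A 2, B 1, C 7, D 7 — total 17, matching the house size, so no adjustment is needed.
D receives 7.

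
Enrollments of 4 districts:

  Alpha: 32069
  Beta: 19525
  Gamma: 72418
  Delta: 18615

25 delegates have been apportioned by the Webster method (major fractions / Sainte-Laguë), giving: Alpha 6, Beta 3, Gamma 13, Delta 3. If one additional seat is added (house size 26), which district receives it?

Priority for the next seat is population ÷ (current seats + 0.5).
Priorities: Alpha 4933.692, Beta 5578.571, Gamma 5364.296, Delta 5318.571.
Highest priority: Beta.

Beta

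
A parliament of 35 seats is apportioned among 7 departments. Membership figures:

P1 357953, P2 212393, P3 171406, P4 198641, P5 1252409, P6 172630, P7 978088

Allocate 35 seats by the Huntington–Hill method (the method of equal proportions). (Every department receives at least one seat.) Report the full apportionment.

P1=4, P2=2, P3=2, P4=2, P5=13, P6=2, P7=10

With divisor 96765: modified quotas P1 3.699, P2 2.195, P3 1.771, P4 2.053, P5 12.943, P6 1.784, P7 10.108.
Geometric-mean thresholds: P1 √(3·4)=3.464, P2 √(2·3)=2.449, P3 √(1·2)=1.414, P4 √(2·3)=2.449, P5 √(12·13)=12.490, P6 √(1·2)=1.414, P7 √(10·11)=10.488.
Each quota rounded against its threshold gives P1 4, P2 2, P3 2, P4 2, P5 13, P6 2, P7 10 (total 35).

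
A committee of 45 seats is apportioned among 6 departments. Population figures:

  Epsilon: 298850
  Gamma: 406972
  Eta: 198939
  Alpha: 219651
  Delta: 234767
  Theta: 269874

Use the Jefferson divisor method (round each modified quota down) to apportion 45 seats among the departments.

Epsilon 8, Gamma 12, Eta 5, Alpha 6, Delta 6, Theta 8

Standard divisor 1629053/45 ≈ 36201.178; standard quotas: Epsilon 8.255, Gamma 11.242, Eta 5.495, Alpha 6.068, Delta 6.485, Theta 7.455.
Rounding down gives 8, 11, 5, 6, 6, 7 = 43 seats, so the divisor must be adjusted.
With modified divisor 33640: modified quotas Epsilon 8.884, Gamma 12.098, Eta 5.914, Alpha 6.529, Delta 6.979, Theta 8.022.
Rounding down: Epsilon 8, Gamma 12, Eta 5, Alpha 6, Delta 6, Theta 8 (total 45).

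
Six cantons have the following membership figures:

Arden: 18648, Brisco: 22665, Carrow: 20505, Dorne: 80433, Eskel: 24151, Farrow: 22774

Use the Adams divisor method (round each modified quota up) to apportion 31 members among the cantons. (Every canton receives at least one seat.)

Arden 3, Brisco 4, Carrow 4, Dorne 12, Eskel 4, Farrow 4

Standard divisor 189176/31 ≈ 6102.452; standard quotas: Arden 3.056, Brisco 3.714, Carrow 3.360, Dorne 13.180, Eskel 3.958, Farrow 3.732.
Rounding up gives 4, 4, 4, 14, 4, 4 = 34 seats, so the divisor must be adjusted.
With modified divisor 6770: modified quotas Arden 2.755, Brisco 3.348, Carrow 3.029, Dorne 11.881, Eskel 3.567, Farrow 3.364.
Rounding up: Arden 3, Brisco 4, Carrow 4, Dorne 12, Eskel 4, Farrow 4 (total 31).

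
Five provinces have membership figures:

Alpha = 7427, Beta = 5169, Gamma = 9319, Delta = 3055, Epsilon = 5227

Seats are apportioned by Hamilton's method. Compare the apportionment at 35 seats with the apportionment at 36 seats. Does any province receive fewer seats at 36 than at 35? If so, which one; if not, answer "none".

none

At 35 seats: Alpha 9, Beta 6, Gamma 11, Delta 3, Epsilon 6.
At 36 seats: Alpha 9, Beta 6, Gamma 11, Delta 4, Epsilon 6.
No province's allocation decreased.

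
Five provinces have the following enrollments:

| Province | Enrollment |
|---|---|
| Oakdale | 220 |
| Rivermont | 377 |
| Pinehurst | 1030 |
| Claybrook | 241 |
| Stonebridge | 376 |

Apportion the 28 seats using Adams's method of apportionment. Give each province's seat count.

Oakdale: 3; Rivermont: 5; Pinehurst: 12; Claybrook: 3; Stonebridge: 5

Standard divisor 2244/28 ≈ 80.143; standard quotas: Oakdale 2.745, Rivermont 4.704, Pinehurst 12.852, Claybrook 3.007, Stonebridge 4.692.
Rounding up gives 3, 5, 13, 4, 5 = 30 seats, so the divisor must be adjusted.
With modified divisor 90: modified quotas Oakdale 2.444, Rivermont 4.189, Pinehurst 11.444, Claybrook 2.678, Stonebridge 4.178.
Rounding up: Oakdale 3, Rivermont 5, Pinehurst 12, Claybrook 3, Stonebridge 5 (total 28).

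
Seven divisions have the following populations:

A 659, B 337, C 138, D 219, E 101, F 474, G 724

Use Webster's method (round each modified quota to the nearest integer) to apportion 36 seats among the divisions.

A: 9; B: 5; C: 2; D: 3; E: 1; F: 6; G: 10

Standard divisor 2652/36 ≈ 73.667; standard quotas: A 8.946, B 4.575, C 1.873, D 2.973, E 1.371, F 6.434, G 9.828.
Rounding to the nearest integer gives A 9, B 5, C 2, D 3, E 1, F 6, G 10 — total 36, matching the house size, so no adjustment is needed.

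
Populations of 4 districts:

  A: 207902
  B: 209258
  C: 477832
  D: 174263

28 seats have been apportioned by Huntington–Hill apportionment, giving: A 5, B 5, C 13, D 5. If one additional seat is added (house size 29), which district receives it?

B

Priority for the next seat is population ÷ (√(s·(s+1))).
Priorities: A 37957.538, B 38205.109, C 35419.264, D 31815.925.
Highest priority: B.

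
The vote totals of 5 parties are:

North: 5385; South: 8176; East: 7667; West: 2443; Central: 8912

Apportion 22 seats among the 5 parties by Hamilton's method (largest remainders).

North 4; South 5; East 5; West 2; Central 6

Standard divisor: 32583 ÷ 22 ≈ 1481.045.
Standard quotas: North 3.6359, South 5.5204, East 5.1767, West 1.6495, Central 6.0174.
Lower quotas: North 3, South 5, East 5, West 1, Central 6 (sum 20, leaving 2 seats).
Remainders in descending order: West 0.6495, North 0.6359, South 0.5204, East 0.1767, Central 0.0174.
Largest remainders: West, North receive the extra seats.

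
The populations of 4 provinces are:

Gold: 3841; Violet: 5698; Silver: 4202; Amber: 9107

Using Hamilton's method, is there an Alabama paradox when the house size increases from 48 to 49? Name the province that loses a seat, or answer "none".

At 48 seats: Gold 8, Violet 12, Silver 9, Amber 19.
At 49 seats: Gold 8, Violet 12, Silver 9, Amber 20.
No province's allocation decreased.

none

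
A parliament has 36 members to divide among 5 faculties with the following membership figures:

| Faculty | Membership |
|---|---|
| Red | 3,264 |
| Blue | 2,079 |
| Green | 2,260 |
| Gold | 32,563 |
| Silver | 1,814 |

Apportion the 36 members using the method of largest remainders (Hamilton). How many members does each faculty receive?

Red=3, Blue=2, Green=2, Gold=28, Silver=1

Standard divisor: 41980 ÷ 36 ≈ 1166.111.
Standard quotas: Red 2.7990, Blue 1.7828, Green 1.9381, Gold 27.9244, Silver 1.5556.
Lower quotas: Red 2, Blue 1, Green 1, Gold 27, Silver 1 (sum 32, leaving 4 seats).
Remainders in descending order: Green 0.9381, Gold 0.9244, Red 0.7990, Blue 0.7828, Silver 0.5556.
Largest remainders: Green, Gold, Red, Blue receive the extra seats.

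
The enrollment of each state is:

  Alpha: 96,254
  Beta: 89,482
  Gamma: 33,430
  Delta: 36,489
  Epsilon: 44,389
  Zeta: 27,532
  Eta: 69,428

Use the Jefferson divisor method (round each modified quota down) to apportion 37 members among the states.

Alpha 9; Beta 9; Gamma 3; Delta 3; Epsilon 4; Zeta 2; Eta 7

Standard divisor 397004/37 ≈ 10729.838; standard quotas: Alpha 8.971, Beta 8.340, Gamma 3.116, Delta 3.401, Epsilon 4.137, Zeta 2.566, Eta 6.471.
Rounding down gives 8, 8, 3, 3, 4, 2, 6 = 34 seats, so the divisor must be adjusted.
With modified divisor 9800: modified quotas Alpha 9.822, Beta 9.131, Gamma 3.411, Delta 3.723, Epsilon 4.529, Zeta 2.809, Eta 7.084.
Rounding down: Alpha 9, Beta 9, Gamma 3, Delta 3, Epsilon 4, Zeta 2, Eta 7 (total 37).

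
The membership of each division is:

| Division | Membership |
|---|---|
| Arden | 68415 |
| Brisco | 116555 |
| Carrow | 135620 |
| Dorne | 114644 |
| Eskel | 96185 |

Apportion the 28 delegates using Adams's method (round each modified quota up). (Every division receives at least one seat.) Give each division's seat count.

Arden 4; Brisco 6; Carrow 7; Dorne 6; Eskel 5

Standard divisor 531419/28 ≈ 18979.25; standard quotas: Arden 3.605, Brisco 6.141, Carrow 7.146, Dorne 6.040, Eskel 5.068.
Rounding up gives 4, 7, 8, 7, 6 = 32 seats, so the divisor must be adjusted.
With modified divisor 21000: modified quotas Arden 3.258, Brisco 5.550, Carrow 6.458, Dorne 5.459, Eskel 4.580.
Rounding up: Arden 4, Brisco 6, Carrow 7, Dorne 6, Eskel 5 (total 28).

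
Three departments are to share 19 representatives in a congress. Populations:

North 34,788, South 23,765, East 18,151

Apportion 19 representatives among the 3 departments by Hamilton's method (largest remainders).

Standard divisor: 76704 ÷ 19 ≈ 4037.053.
Standard quotas: North 8.6172, South 5.8867, East 4.4961.
Lower quotas: North 8, South 5, East 4 (sum 17, leaving 2 seats).
Remainders in descending order: South 0.8867, North 0.6172, East 0.4961.
Largest remainders: South, North receive the extra seats.

North: 9; South: 6; East: 4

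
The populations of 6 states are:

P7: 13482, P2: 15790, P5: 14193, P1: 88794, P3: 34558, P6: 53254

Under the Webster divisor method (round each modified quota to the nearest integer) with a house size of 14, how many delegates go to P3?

Standard divisor 220071/14 ≈ 15719.357; standard quotas: P7 0.858, P2 1.004, P5 0.903, P1 5.649, P3 2.198, P6 3.388.
Rounding to the nearest integer gives P7 1, P2 1, P5 1, P1 6, P3 2, P6 3 — total 14, matching the house size, so no adjustment is needed.
P3 receives 2.

2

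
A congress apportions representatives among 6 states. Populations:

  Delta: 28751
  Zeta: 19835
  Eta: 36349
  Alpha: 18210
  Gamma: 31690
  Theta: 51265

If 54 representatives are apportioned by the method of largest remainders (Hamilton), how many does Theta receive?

15

The standard divisor is 186100/54 ≈ 3446.296.
Standard quotas: Delta 8.3426, Zeta 5.7555, Eta 10.5473, Alpha 5.2839, Gamma 9.1954, Theta 14.8754.
Lower quotas: Delta 8, Zeta 5, Eta 10, Alpha 5, Gamma 9, Theta 14 (sum 51, leaving 3 seats).
Remainders in descending order: Theta 0.8754, Zeta 0.7555, Eta 0.5473, Delta 0.3426, Alpha 0.2839, Gamma 0.1954.
The surplus seats go to Theta, Zeta, Eta.
Theta receives 15.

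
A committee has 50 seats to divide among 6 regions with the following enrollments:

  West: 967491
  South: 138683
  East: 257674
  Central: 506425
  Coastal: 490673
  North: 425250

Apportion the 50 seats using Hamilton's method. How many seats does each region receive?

Total 2786196; standard divisor 2786196/50 ≈ 55723.92.
Standard quotas: West 17.3622, South 2.4888, East 4.6241, Central 9.0881, Coastal 8.8054, North 7.6314.
Lower quotas: West 17, South 2, East 4, Central 9, Coastal 8, North 7 (sum 47, leaving 3 seats).
Remainders in descending order: Coastal 0.8054, North 0.6314, East 0.6241, South 0.4888, West 0.3622, Central 0.0881.
Largest remainders: Coastal, North, East receive the extra seats.

West: 17, South: 2, East: 5, Central: 9, Coastal: 9, North: 8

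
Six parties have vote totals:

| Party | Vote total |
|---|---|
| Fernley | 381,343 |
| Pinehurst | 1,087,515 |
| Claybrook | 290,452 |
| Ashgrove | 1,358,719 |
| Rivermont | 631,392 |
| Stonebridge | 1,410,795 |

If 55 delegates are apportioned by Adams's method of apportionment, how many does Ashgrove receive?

Standard divisor 5160216/55 ≈ 93822.109; standard quotas: Fernley 4.065, Pinehurst 11.591, Claybrook 3.096, Ashgrove 14.482, Rivermont 6.730, Stonebridge 15.037.
Rounding up gives 5, 12, 4, 15, 7, 16 = 59 seats, so the divisor must be adjusted.
With modified divisor 98000: modified quotas Fernley 3.891, Pinehurst 11.097, Claybrook 2.964, Ashgrove 13.864, Rivermont 6.443, Stonebridge 14.396.
Rounding up: Fernley 4, Pinehurst 12, Claybrook 3, Ashgrove 14, Rivermont 7, Stonebridge 15 (total 55).
Ashgrove receives 14.

14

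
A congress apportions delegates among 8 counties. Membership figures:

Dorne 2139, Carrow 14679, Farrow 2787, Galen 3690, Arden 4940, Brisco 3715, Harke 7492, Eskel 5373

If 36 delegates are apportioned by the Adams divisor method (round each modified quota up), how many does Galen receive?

3

Standard divisor 44815/36 ≈ 1244.861; standard quotas: Dorne 1.718, Carrow 11.792, Farrow 2.239, Galen 2.964, Arden 3.968, Brisco 2.984, Harke 6.018, Eskel 4.316.
Rounding up gives 2, 12, 3, 3, 4, 3, 7, 5 = 39 seats, so the divisor must be adjusted.
With modified divisor 1370: modified quotas Dorne 1.561, Carrow 10.715, Farrow 2.034, Galen 2.693, Arden 3.606, Brisco 2.712, Harke 5.469, Eskel 3.922.
Rounding up: Dorne 2, Carrow 11, Farrow 3, Galen 3, Arden 4, Brisco 3, Harke 6, Eskel 4 (total 36).
Galen receives 3.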